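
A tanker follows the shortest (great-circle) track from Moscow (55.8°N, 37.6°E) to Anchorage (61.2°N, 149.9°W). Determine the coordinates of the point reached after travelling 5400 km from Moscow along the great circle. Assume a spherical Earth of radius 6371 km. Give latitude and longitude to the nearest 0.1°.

The haversine formula gives a central angle δ ≈ 1.097 rad (62.9°) between the endpoints. The total great-circle distance is δ·R ≈ 1.097 × 6371 ≈ 6989 km, so the target fraction is f = 5400/6989 ≈ 0.773.
Interpolate at f ≈ 0.773 with slerp weights a = sin((1−f)δ)/sin δ ≈ 0.277, b = sin(fδ)/sin δ ≈ 0.843.
p = a·p₁ + b·p₂ ≈ (-0.228, -0.108, 0.968); φ = arcsin(p_z) ≈ 75.40°, λ = atan2(p_y, p_x) ≈ -154.53°.

≈ (75.4°N, 154.5°W)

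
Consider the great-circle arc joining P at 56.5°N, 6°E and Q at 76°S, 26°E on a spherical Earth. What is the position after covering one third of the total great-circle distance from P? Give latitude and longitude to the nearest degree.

≈ 12°N, 11°E

The haversine formula gives a central angle δ ≈ 2.324 rad (133.1°) between the endpoints.
Interpolate at f = 1/3 with slerp weights a = sin((1−f)δ)/sin δ ≈ 1.370, b = sin(fδ)/sin δ ≈ 0.958.
p = a·p₁ + b·p₂ ≈ (0.960, 0.181, 0.213); φ = arcsin(p_z) ≈ 12.27°, λ = atan2(p_y, p_x) ≈ 10.65°.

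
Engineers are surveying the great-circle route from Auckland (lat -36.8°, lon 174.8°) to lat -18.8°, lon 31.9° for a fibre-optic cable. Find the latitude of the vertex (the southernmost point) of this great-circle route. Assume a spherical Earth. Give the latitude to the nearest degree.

The great circle lies in the plane with unit normal n̂ = (p₁ × p₂)/|p₁ × p₂|.
Here n̂_z ≈ -0.502; the vertex latitude is φ_max = arccos|n̂_z| ≈ 59.9°.
Check via Clairaut: cos φ_max = |cos φ₁| · sin C = cos(36.8°)·sin(141.2°) ≈ 0.502, again giving ≈ 59.9°.

≈ -60°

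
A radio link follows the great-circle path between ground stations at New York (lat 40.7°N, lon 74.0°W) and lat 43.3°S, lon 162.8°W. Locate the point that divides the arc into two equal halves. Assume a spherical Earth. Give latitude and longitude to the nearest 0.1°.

Write both endpoints as unit vectors p₁, p₂ with components (cos φ cos λ, cos φ sin λ, sin φ).
The central angle between the endpoints is δ = arccos(p₁·p₂) ≈ 2.022 rad (115.8°).
Interpolate at f = 1/2 with slerp weights a = sin((1−f)δ)/sin δ ≈ 0.941, b = sin(fδ)/sin δ ≈ 0.941.
p = a·p₁ + b·p₂ ≈ (-0.458, -0.889, -0.032); φ = arcsin(p_z) ≈ -1.82°, λ = atan2(p_y, p_x) ≈ -117.25°.

≈ lat 1.8°S, lon 117.3°W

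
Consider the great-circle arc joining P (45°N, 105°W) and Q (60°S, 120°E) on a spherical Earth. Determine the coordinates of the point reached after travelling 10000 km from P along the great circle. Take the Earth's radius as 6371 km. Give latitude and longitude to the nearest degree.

≈ (30°S, 159°W)

Write both endpoints as unit vectors p₁, p₂ with components (cos φ cos λ, cos φ sin λ, sin φ).
The central angle between the endpoints is δ = arccos(p₁·p₂) ≈ 2.611 rad (149.6°). The total great-circle distance is δ·R ≈ 2.611 × 6371 ≈ 16633 km, so the target fraction is f = 10000/16633 ≈ 0.601.
Interpolate at f ≈ 0.601 with slerp weights a = sin((1−f)δ)/sin δ ≈ 1.705, b = sin(fδ)/sin δ ≈ 1.975.
p = a·p₁ + b·p₂ ≈ (-0.806, -0.309, -0.505); φ = arcsin(p_z) ≈ -30.35°, λ = atan2(p_y, p_x) ≈ -159.02°.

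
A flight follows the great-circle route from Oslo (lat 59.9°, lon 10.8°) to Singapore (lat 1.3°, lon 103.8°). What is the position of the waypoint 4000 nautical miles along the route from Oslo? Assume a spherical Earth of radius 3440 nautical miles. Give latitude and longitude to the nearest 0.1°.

≈ lat 21.7°, lon 91.3°

Write both endpoints as unit vectors p₁, p₂ with components (cos φ cos λ, cos φ sin λ, sin φ).
The central angle between the endpoints is δ = arccos(p₁·p₂) ≈ 1.577 rad (90.4°). The total great-circle distance is δ·R ≈ 1.577 × 3440 ≈ 5426 nmi, so the target fraction is f = 4000/5426 ≈ 0.737.
Interpolate at f ≈ 0.737 with slerp weights a = sin((1−f)δ)/sin δ ≈ 0.403, b = sin(fδ)/sin δ ≈ 0.918.
p = a·p₁ + b·p₂ ≈ (-0.020, 0.929, 0.369); φ = arcsin(p_z) ≈ 21.68°, λ = atan2(p_y, p_x) ≈ 91.26°.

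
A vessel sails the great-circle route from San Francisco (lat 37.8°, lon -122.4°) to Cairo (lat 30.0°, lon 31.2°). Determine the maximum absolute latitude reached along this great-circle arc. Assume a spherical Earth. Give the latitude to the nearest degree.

≈ 71°

The great circle lies in the plane with unit normal n̂ = (p₁ × p₂)/|p₁ × p₂|.
Here n̂_z ≈ +0.320; the vertex latitude is φ_max = arccos|n̂_z| ≈ 71.4°.
Check via Clairaut: cos φ_max = |cos φ₁| · sin C = cos(37.8°)·sin(23.9°) ≈ 0.320, again giving ≈ 71.4°.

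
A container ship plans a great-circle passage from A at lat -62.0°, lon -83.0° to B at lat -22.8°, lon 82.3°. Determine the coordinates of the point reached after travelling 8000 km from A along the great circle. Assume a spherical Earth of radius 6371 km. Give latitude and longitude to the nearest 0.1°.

≈ lat -45.0°, lon 78.6°

Convert each endpoint to a unit vector on the sphere (x = cos φ cos λ, y = cos φ sin λ, z = sin φ).
The central angle between the endpoints is δ = arccos(p₁·p₂) ≈ 1.647 rad (94.4°). The total great-circle distance is δ·R ≈ 1.647 × 6371 ≈ 10495 km, so the target fraction is f = 8000/10495 ≈ 0.762.
Interpolate at f ≈ 0.762 with slerp weights a = sin((1−f)δ)/sin δ ≈ 0.383, b = sin(fδ)/sin δ ≈ 0.954.
p = a·p₁ + b·p₂ ≈ (0.140, 0.693, -0.708); φ = arcsin(p_z) ≈ -45.04°, λ = atan2(p_y, p_x) ≈ 78.60°.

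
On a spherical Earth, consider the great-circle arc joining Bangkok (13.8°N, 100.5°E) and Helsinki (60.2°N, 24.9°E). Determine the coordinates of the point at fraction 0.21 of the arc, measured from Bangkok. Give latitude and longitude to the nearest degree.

Convert each endpoint to a unit vector on the sphere (x = cos φ cos λ, y = cos φ sin λ, z = sin φ).
The central angle between the endpoints is δ = arccos(p₁·p₂) ≈ 1.238 rad (70.9°).
Interpolate at f = 0.21 with slerp weights a = sin((1−f)δ)/sin δ ≈ 0.877, b = sin(fδ)/sin δ ≈ 0.272.
p = a·p₁ + b·p₂ ≈ (-0.033, 0.895, 0.445); φ = arcsin(p_z) ≈ 26.44°, λ = atan2(p_y, p_x) ≈ 92.09°.

≈ 26°N, 92°E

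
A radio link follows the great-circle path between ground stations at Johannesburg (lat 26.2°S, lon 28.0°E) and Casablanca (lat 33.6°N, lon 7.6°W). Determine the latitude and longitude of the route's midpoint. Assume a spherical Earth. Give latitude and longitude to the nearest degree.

≈ lat 4°N, lon 11°E

From cos δ = sin φ₁ sin φ₂ + cos φ₁ cos φ₂ cos Δλ, the central angle is δ ≈ 1.199 rad (68.7°).
Interpolate at f = 1/2 with slerp weights a = sin((1−f)δ)/sin δ ≈ 0.606, b = sin(fδ)/sin δ ≈ 0.606.
p = a·p₁ + b·p₂ ≈ (0.980, 0.188, 0.068); φ = arcsin(p_z) ≈ 3.89°, λ = atan2(p_y, p_x) ≈ 10.88°.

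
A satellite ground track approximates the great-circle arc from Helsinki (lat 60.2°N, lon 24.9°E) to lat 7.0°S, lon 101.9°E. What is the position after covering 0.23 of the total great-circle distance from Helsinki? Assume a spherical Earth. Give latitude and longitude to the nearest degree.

The haversine formula gives a central angle δ ≈ 1.566 rad (89.7°) between the endpoints.
Interpolate at f = 0.23 with slerp weights a = sin((1−f)δ)/sin δ ≈ 0.934, b = sin(fδ)/sin δ ≈ 0.352.
p = a·p₁ + b·p₂ ≈ (0.349, 0.538, 0.768); φ = arcsin(p_z) ≈ 50.14°, λ = atan2(p_y, p_x) ≈ 57.02°.

≈ lat 50°N, lon 57°E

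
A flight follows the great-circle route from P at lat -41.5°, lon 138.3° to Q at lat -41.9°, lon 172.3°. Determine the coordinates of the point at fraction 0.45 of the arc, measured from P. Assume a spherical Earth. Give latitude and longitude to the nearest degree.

≈ lat -43°, lon 154°

Convert each endpoint to a unit vector on the sphere (x = cos φ cos λ, y = cos φ sin λ, z = sin φ).
The central angle between the endpoints is δ = arccos(p₁·p₂) ≈ 0.440 rad (25.2°).
Interpolate at f = 0.45 with slerp weights a = sin((1−f)δ)/sin δ ≈ 0.563, b = sin(fδ)/sin δ ≈ 0.462.
p = a·p₁ + b·p₂ ≈ (-0.655, 0.326, -0.681); φ = arcsin(p_z) ≈ -42.94°, λ = atan2(p_y, p_x) ≈ 153.52°.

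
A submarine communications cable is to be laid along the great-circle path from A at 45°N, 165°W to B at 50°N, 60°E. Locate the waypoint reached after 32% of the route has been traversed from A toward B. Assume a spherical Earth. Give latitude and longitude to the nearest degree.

≈ 65°N, 168°E

From cos δ = sin φ₁ sin φ₂ + cos φ₁ cos φ₂ cos Δλ, the central angle is δ ≈ 1.349 rad (77.3°).
Interpolate at f = 0.32 with slerp weights a = sin((1−f)δ)/sin δ ≈ 0.814, b = sin(fδ)/sin δ ≈ 0.429.
p = a·p₁ + b·p₂ ≈ (-0.418, 0.090, 0.904); φ = arcsin(p_z) ≈ 64.69°, λ = atan2(p_y, p_x) ≈ 167.88°.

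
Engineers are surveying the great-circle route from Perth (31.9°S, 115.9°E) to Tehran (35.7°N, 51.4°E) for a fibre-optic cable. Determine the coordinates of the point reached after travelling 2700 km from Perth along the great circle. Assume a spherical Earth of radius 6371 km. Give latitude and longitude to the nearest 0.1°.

≈ 14.1°S, 97.8°E

The haversine formula gives a central angle δ ≈ 1.582 rad (90.7°) between the endpoints. The total great-circle distance is δ·R ≈ 1.582 × 6371 ≈ 10081 km, so the target fraction is f = 2700/10081 ≈ 0.268.
Interpolate at f ≈ 0.268 with slerp weights a = sin((1−f)δ)/sin δ ≈ 0.916, b = sin(fδ)/sin δ ≈ 0.411.
p = a·p₁ + b·p₂ ≈ (-0.131, 0.961, -0.244); φ = arcsin(p_z) ≈ -14.14°, λ = atan2(p_y, p_x) ≈ 97.79°.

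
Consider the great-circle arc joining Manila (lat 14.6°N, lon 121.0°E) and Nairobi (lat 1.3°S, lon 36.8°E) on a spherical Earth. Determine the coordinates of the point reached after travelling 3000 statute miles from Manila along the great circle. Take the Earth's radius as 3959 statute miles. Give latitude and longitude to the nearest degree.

Write both endpoints as unit vectors p₁, p₂ with components (cos φ cos λ, cos φ sin λ, sin φ).
The central angle between the endpoints is δ = arccos(p₁·p₂) ≈ 1.479 rad (84.7°). The total great-circle distance is δ·R ≈ 1.479 × 3959 ≈ 5854 mi, so the target fraction is f = 3000/5854 ≈ 0.512.
Interpolate at f ≈ 0.512 with slerp weights a = sin((1−f)δ)/sin δ ≈ 0.663, b = sin(fδ)/sin δ ≈ 0.690.
p = a·p₁ + b·p₂ ≈ (0.222, 0.963, 0.151); φ = arcsin(p_z) ≈ 8.71°, λ = atan2(p_y, p_x) ≈ 77.01°.

≈ lat 9°N, lon 77°E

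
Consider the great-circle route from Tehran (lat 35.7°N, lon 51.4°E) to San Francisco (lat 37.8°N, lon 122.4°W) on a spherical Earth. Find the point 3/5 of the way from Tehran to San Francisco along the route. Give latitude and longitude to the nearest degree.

≈ lat 80°N, lon 102°W

The haversine formula gives a central angle δ ≈ 1.855 rad (106.3°) between the endpoints.
Interpolate at f = 3/5 with slerp weights a = sin((1−f)δ)/sin δ ≈ 0.704, b = sin(fδ)/sin δ ≈ 0.934.
p = a·p₁ + b·p₂ ≈ (-0.039, -0.177, 0.984); φ = arcsin(p_z) ≈ 79.58°, λ = atan2(p_y, p_x) ≈ -102.45°.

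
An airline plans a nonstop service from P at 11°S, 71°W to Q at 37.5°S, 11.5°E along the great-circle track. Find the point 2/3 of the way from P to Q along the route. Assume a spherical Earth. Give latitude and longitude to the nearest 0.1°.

From cos δ = sin φ₁ sin φ₂ + cos φ₁ cos φ₂ cos Δλ, the central angle is δ ≈ 1.351 rad (77.4°).
Interpolate at f = 2/3 with slerp weights a = sin((1−f)δ)/sin δ ≈ 0.446, b = sin(fδ)/sin δ ≈ 0.803.
p = a·p₁ + b·p₂ ≈ (0.767, -0.287, -0.574); φ = arcsin(p_z) ≈ -35.03°, λ = atan2(p_y, p_x) ≈ -20.51°.

≈ 35.0°S, 20.5°W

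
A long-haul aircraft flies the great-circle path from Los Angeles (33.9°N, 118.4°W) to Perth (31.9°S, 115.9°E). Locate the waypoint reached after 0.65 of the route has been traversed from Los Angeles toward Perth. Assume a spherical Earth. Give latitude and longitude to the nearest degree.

≈ (10°S, 161°E)

From cos δ = sin φ₁ sin φ₂ + cos φ₁ cos φ₂ cos Δλ, the central angle is δ ≈ 2.355 rad (134.9°).
Interpolate at f = 0.65 with slerp weights a = sin((1−f)δ)/sin δ ≈ 1.036, b = sin(fδ)/sin δ ≈ 1.411.
p = a·p₁ + b·p₂ ≈ (-0.932, 0.321, -0.168); φ = arcsin(p_z) ≈ -9.64°, λ = atan2(p_y, p_x) ≈ 161.01°.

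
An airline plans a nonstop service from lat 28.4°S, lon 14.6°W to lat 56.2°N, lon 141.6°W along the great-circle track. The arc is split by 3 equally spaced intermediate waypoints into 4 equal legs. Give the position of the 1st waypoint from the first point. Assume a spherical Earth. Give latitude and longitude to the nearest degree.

≈ lat 1°S, lon 34°W

Convert each endpoint to a unit vector on the sphere (x = cos φ cos λ, y = cos φ sin λ, z = sin φ).
The central angle between the endpoints is δ = arccos(p₁·p₂) ≈ 2.332 rad (133.6°).
Interpolate at f = 1/4 with slerp weights a = sin((1−f)δ)/sin δ ≈ 1.359, b = sin(fδ)/sin δ ≈ 0.760.
p = a·p₁ + b·p₂ ≈ (0.826, -0.564, -0.015); φ = arcsin(p_z) ≈ -0.84°, λ = atan2(p_y, p_x) ≈ -34.34°.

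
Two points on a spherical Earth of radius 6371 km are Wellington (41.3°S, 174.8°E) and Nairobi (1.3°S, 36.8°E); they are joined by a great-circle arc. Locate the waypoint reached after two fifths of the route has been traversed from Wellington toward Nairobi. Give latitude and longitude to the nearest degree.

From cos δ = sin φ₁ sin φ₂ + cos φ₁ cos φ₂ cos Δλ, the central angle is δ ≈ 2.145 rad (122.9°).
Interpolate at f = 2/5 with slerp weights a = sin((1−f)δ)/sin δ ≈ 1.143, b = sin(fδ)/sin δ ≈ 0.901.
p = a·p₁ + b·p₂ ≈ (-0.134, 0.617, -0.775); φ = arcsin(p_z) ≈ -50.81°, λ = atan2(p_y, p_x) ≈ 102.26°.

≈ 51°S, 102°E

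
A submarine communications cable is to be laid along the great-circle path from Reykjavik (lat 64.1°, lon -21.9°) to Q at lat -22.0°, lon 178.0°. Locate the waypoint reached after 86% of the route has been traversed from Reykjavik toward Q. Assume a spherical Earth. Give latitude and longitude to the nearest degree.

≈ lat -3°, lon -178°

Convert each endpoint to a unit vector on the sphere (x = cos φ cos λ, y = cos φ sin λ, z = sin φ).
The central angle between the endpoints is δ = arccos(p₁·p₂) ≈ 2.371 rad (135.9°).
Interpolate at f = 0.86 with slerp weights a = sin((1−f)δ)/sin δ ≈ 0.468, b = sin(fδ)/sin δ ≈ 1.281.
p = a·p₁ + b·p₂ ≈ (-0.998, -0.035, -0.059); φ = arcsin(p_z) ≈ -3.38°, λ = atan2(p_y, p_x) ≈ -178.00°.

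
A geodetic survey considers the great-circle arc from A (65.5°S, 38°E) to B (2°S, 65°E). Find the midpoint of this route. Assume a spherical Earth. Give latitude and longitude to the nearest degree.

Convert each endpoint to a unit vector on the sphere (x = cos φ cos λ, y = cos φ sin λ, z = sin φ).
The central angle between the endpoints is δ = arccos(p₁·p₂) ≈ 1.158 rad (66.4°).
Interpolate at f = 1/2 with slerp weights a = sin((1−f)δ)/sin δ ≈ 0.597, b = sin(fδ)/sin δ ≈ 0.597.
p = a·p₁ + b·p₂ ≈ (0.448, 0.694, -0.564); φ = arcsin(p_z) ≈ -34.36°, λ = atan2(p_y, p_x) ≈ 57.17°.

≈ (34°S, 57°E)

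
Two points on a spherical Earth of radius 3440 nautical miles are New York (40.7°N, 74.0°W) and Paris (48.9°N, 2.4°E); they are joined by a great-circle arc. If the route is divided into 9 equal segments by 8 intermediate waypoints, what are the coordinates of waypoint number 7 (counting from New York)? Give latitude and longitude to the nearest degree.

Write both endpoints as unit vectors p₁, p₂ with components (cos φ cos λ, cos φ sin λ, sin φ).
The central angle between the endpoints is δ = arccos(p₁·p₂) ≈ 0.917 rad (52.5°).
Interpolate at f = 7/9 with slerp weights a = sin((1−f)δ)/sin δ ≈ 0.255, b = sin(fδ)/sin δ ≈ 0.824.
p = a·p₁ + b·p₂ ≈ (0.595, -0.163, 0.787); φ = arcsin(p_z) ≈ 51.93°, λ = atan2(p_y, p_x) ≈ -15.34°.

≈ 52°N, 15°W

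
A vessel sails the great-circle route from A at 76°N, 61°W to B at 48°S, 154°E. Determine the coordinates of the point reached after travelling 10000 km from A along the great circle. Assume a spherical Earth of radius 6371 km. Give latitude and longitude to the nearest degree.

Convert each endpoint to a unit vector on the sphere (x = cos φ cos λ, y = cos φ sin λ, z = sin φ).
The central angle between the endpoints is δ = arccos(p₁·p₂) ≈ 2.594 rad (148.6°). The total great-circle distance is δ·R ≈ 2.594 × 6371 ≈ 16525 km, so the target fraction is f = 10000/16525 ≈ 0.605.
Interpolate at f ≈ 0.605 with slerp weights a = sin((1−f)δ)/sin δ ≈ 1.640, b = sin(fδ)/sin δ ≈ 1.920.
p = a·p₁ + b·p₂ ≈ (-0.962, 0.216, 0.165); φ = arcsin(p_z) ≈ 9.48°, λ = atan2(p_y, p_x) ≈ 167.34°.

≈ 9°N, 167°E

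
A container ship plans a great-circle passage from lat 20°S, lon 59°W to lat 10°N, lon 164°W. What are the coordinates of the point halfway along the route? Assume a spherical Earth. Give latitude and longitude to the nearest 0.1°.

Write both endpoints as unit vectors p₁, p₂ with components (cos φ cos λ, cos φ sin λ, sin φ).
The central angle between the endpoints is δ = arccos(p₁·p₂) ≈ 1.874 rad (107.4°).
Interpolate at f = 1/2 with slerp weights a = sin((1−f)δ)/sin δ ≈ 0.844, b = sin(fδ)/sin δ ≈ 0.844.
p = a·p₁ + b·p₂ ≈ (-0.391, -0.909, -0.142); φ = arcsin(p_z) ≈ -8.17°, λ = atan2(p_y, p_x) ≈ -113.25°.

≈ lat 8.2°S, lon 113.2°W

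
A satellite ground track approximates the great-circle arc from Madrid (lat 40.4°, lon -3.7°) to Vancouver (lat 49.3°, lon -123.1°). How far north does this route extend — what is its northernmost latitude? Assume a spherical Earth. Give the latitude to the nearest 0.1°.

The great circle lies in the plane with unit normal n̂ = (p₁ × p₂)/|p₁ × p₂|.
Here n̂_z ≈ -0.447; the vertex latitude is φ_max = arccos|n̂_z| ≈ 63.5°.
Check via Clairaut: cos φ_max = |cos φ₁| · sin C = cos(40.4°)·sin(35.9°) ≈ 0.447, again giving ≈ 63.5°.

≈ 63.5°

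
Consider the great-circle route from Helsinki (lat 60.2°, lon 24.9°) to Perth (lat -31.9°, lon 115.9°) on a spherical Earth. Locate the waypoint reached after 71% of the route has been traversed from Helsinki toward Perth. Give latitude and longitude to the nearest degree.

≈ lat -2°, lon 98°

Convert each endpoint to a unit vector on the sphere (x = cos φ cos λ, y = cos φ sin λ, z = sin φ).
The central angle between the endpoints is δ = arccos(p₁·p₂) ≈ 2.055 rad (117.8°).
Interpolate at f = 0.71 with slerp weights a = sin((1−f)δ)/sin δ ≈ 0.634, b = sin(fδ)/sin δ ≈ 1.123.
p = a·p₁ + b·p₂ ≈ (-0.130, 0.991, -0.043); φ = arcsin(p_z) ≈ -2.46°, λ = atan2(p_y, p_x) ≈ 97.51°.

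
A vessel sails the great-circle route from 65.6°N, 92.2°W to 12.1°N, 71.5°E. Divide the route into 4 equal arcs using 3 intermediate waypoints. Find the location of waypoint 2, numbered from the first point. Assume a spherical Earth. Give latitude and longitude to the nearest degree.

≈ 62°N, 60°E

The haversine formula gives a central angle δ ≈ 1.769 rad (101.3°) between the endpoints.
Interpolate at f = 2/4 with slerp weights a = sin((1−f)δ)/sin δ ≈ 0.789, b = sin(fδ)/sin δ ≈ 0.789.
p = a·p₁ + b·p₂ ≈ (0.232, 0.406, 0.884); φ = arcsin(p_z) ≈ 62.12°, λ = atan2(p_y, p_x) ≈ 60.22°.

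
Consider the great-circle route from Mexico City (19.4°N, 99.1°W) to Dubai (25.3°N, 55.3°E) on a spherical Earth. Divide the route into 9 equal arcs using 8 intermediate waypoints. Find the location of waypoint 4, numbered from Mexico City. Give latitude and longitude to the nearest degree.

≈ 60°N, 42°W

From cos δ = sin φ₁ sin φ₂ + cos φ₁ cos φ₂ cos Δλ, the central angle is δ ≈ 2.249 rad (128.8°).
Interpolate at f = 4/9 with slerp weights a = sin((1−f)δ)/sin δ ≈ 1.218, b = sin(fδ)/sin δ ≈ 1.080.
p = a·p₁ + b·p₂ ≈ (0.374, -0.332, 0.866); φ = arcsin(p_z) ≈ 60.00°, λ = atan2(p_y, p_x) ≈ -41.57°.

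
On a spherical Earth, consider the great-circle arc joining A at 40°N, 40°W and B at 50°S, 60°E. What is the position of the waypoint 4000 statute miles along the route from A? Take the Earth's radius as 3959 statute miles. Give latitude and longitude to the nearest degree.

Write both endpoints as unit vectors p₁, p₂ with components (cos φ cos λ, cos φ sin λ, sin φ).
The central angle between the endpoints is δ = arccos(p₁·p₂) ≈ 2.187 rad (125.3°). The total great-circle distance is δ·R ≈ 2.187 × 3959 ≈ 8658 mi, so the target fraction is f = 4000/8658 ≈ 0.462.
Interpolate at f ≈ 0.462 with slerp weights a = sin((1−f)δ)/sin δ ≈ 1.131, b = sin(fδ)/sin δ ≈ 1.038.
p = a·p₁ + b·p₂ ≈ (0.997, 0.021, -0.068); φ = arcsin(p_z) ≈ -3.89°, λ = atan2(p_y, p_x) ≈ 1.19°.

≈ 4°S, 1°E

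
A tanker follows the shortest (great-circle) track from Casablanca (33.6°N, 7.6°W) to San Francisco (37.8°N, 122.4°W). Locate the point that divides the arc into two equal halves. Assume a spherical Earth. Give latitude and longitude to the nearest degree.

Convert each endpoint to a unit vector on the sphere (x = cos φ cos λ, y = cos φ sin λ, z = sin φ).
The central angle between the endpoints is δ = arccos(p₁·p₂) ≈ 1.508 rad (86.4°).
Interpolate at f = 1/2 with slerp weights a = sin((1−f)δ)/sin δ ≈ 0.686, b = sin(fδ)/sin δ ≈ 0.686.
p = a·p₁ + b·p₂ ≈ (0.276, -0.533, 0.800); φ = arcsin(p_z) ≈ 53.11°, λ = atan2(p_y, p_x) ≈ -62.64°.

≈ 53°N, 63°W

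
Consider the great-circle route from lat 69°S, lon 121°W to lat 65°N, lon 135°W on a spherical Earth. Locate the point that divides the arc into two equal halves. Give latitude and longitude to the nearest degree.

≈ lat 2°S, lon 129°W

Convert each endpoint to a unit vector on the sphere (x = cos φ cos λ, y = cos φ sin λ, z = sin φ).
The central angle between the endpoints is δ = arccos(p₁·p₂) ≈ 2.345 rad (134.4°).
Interpolate at f = 1/2 with slerp weights a = sin((1−f)δ)/sin δ ≈ 1.289, b = sin(fδ)/sin δ ≈ 1.289.
p = a·p₁ + b·p₂ ≈ (-0.623, -0.781, -0.035); φ = arcsin(p_z) ≈ -2.01°, λ = atan2(p_y, p_x) ≈ -128.58°.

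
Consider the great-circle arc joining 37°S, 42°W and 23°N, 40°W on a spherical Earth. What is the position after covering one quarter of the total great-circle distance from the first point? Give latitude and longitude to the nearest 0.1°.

≈ 22.0°S, 41.4°W

The haversine formula gives a central angle δ ≈ 1.048 rad (60.0°) between the endpoints.
Interpolate at f = 1/4 with slerp weights a = sin((1−f)δ)/sin δ ≈ 0.817, b = sin(fδ)/sin δ ≈ 0.299.
p = a·p₁ + b·p₂ ≈ (0.695, -0.613, -0.375); φ = arcsin(p_z) ≈ -22.00°, λ = atan2(p_y, p_x) ≈ -41.41°.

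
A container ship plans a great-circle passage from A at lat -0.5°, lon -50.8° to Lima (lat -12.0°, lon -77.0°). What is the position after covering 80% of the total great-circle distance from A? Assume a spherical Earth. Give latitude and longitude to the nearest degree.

From cos δ = sin φ₁ sin φ₂ + cos φ₁ cos φ₂ cos Δλ, the central angle is δ ≈ 0.496 rad (28.4°).
Interpolate at f = 0.80 with slerp weights a = sin((1−f)δ)/sin δ ≈ 0.208, b = sin(fδ)/sin δ ≈ 0.812.
p = a·p₁ + b·p₂ ≈ (0.310, -0.935, -0.171); φ = arcsin(p_z) ≈ -9.83°, λ = atan2(p_y, p_x) ≈ -71.65°.

≈ lat -10°, lon -72°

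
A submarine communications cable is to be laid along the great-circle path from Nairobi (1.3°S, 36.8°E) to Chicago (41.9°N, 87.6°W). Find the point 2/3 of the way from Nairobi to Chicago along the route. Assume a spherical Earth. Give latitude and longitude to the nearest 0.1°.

Convert each endpoint to a unit vector on the sphere (x = cos φ cos λ, y = cos φ sin λ, z = sin φ).
The central angle between the endpoints is δ = arccos(p₁·p₂) ≈ 2.021 rad (115.8°).
Interpolate at f = 2/3 with slerp weights a = sin((1−f)δ)/sin δ ≈ 0.693, b = sin(fδ)/sin δ ≈ 1.083.
p = a·p₁ + b·p₂ ≈ (0.589, -0.391, 0.708); φ = arcsin(p_z) ≈ 45.05°, λ = atan2(p_y, p_x) ≈ -33.56°.

≈ 45.1°N, 33.6°W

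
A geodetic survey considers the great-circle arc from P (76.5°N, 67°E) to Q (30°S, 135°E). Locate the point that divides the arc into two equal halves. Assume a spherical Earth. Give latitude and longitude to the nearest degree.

Convert each endpoint to a unit vector on the sphere (x = cos φ cos λ, y = cos φ sin λ, z = sin φ).
The central angle between the endpoints is δ = arccos(p₁·p₂) ≈ 1.994 rad (114.2°).
Interpolate at f = 1/2 with slerp weights a = sin((1−f)δ)/sin δ ≈ 0.921, b = sin(fδ)/sin δ ≈ 0.921.
p = a·p₁ + b·p₂ ≈ (-0.480, 0.762, 0.435); φ = arcsin(p_z) ≈ 25.79°, λ = atan2(p_y, p_x) ≈ 122.21°.

≈ (26°N, 122°E)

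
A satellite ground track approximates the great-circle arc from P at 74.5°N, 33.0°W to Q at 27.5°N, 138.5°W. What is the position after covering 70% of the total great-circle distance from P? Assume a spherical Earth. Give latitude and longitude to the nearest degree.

≈ 47°N, 130°W

Convert each endpoint to a unit vector on the sphere (x = cos φ cos λ, y = cos φ sin λ, z = sin φ).
The central angle between the endpoints is δ = arccos(p₁·p₂) ≈ 1.179 rad (67.6°).
Interpolate at f = 0.70 with slerp weights a = sin((1−f)δ)/sin δ ≈ 0.375, b = sin(fδ)/sin δ ≈ 0.795.
p = a·p₁ + b·p₂ ≈ (-0.444, -0.522, 0.728); φ = arcsin(p_z) ≈ 46.74°, λ = atan2(p_y, p_x) ≈ -130.40°.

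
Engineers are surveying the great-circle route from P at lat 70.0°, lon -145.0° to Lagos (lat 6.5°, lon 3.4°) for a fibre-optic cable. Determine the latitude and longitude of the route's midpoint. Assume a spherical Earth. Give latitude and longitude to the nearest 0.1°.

≈ lat 55.5°, lon -10.9°

Write both endpoints as unit vectors p₁, p₂ with components (cos φ cos λ, cos φ sin λ, sin φ).
The central angle between the endpoints is δ = arccos(p₁·p₂) ≈ 1.755 rad (100.5°).
Interpolate at f = 1/2 with slerp weights a = sin((1−f)δ)/sin δ ≈ 0.782, b = sin(fδ)/sin δ ≈ 0.782.
p = a·p₁ + b·p₂ ≈ (0.557, -0.107, 0.824); φ = arcsin(p_z) ≈ 55.46°, λ = atan2(p_y, p_x) ≈ -10.92°.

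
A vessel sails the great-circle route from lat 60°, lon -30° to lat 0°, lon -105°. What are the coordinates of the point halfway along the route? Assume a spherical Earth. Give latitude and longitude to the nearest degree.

The haversine formula gives a central angle δ ≈ 1.441 rad (82.6°) between the endpoints.
Interpolate at f = 1/2 with slerp weights a = sin((1−f)δ)/sin δ ≈ 0.665, b = sin(fδ)/sin δ ≈ 0.665.
p = a·p₁ + b·p₂ ≈ (0.116, -0.809, 0.576); φ = arcsin(p_z) ≈ 35.19°, λ = atan2(p_y, p_x) ≈ -81.85°.

≈ lat 35°, lon -82°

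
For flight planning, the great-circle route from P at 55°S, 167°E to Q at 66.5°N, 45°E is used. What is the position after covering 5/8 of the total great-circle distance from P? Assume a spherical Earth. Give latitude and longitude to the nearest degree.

≈ 28°N, 115°E

The haversine formula gives a central angle δ ≈ 2.631 rad (150.7°) between the endpoints.
Interpolate at f = 5/8 with slerp weights a = sin((1−f)δ)/sin δ ≈ 1.707, b = sin(fδ)/sin δ ≈ 2.040.
p = a·p₁ + b·p₂ ≈ (-0.378, 0.796, 0.473); φ = arcsin(p_z) ≈ 28.24°, λ = atan2(p_y, p_x) ≈ 115.44°.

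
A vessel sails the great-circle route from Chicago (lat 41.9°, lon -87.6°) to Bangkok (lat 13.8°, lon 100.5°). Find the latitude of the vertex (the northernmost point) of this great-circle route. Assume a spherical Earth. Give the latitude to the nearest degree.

≈ 83°

The great circle lies in the plane with unit normal n̂ = (p₁ × p₂)/|p₁ × p₂|.
Here n̂_z ≈ -0.123; the vertex latitude is φ_max = arccos|n̂_z| ≈ 83.0°.
Check via Clairaut: cos φ_max = |cos φ₁| · sin C = cos(41.9°)·sin(9.5°) ≈ 0.123, again giving ≈ 83.0°.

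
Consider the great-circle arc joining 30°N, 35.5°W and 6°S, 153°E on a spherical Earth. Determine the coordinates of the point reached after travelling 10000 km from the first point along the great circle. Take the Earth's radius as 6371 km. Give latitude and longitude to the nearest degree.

Convert each endpoint to a unit vector on the sphere (x = cos φ cos λ, y = cos φ sin λ, z = sin φ).
The central angle between the endpoints is δ = arccos(p₁·p₂) ≈ 2.700 rad (154.7°). The total great-circle distance is δ·R ≈ 2.700 × 6371 ≈ 17202 km, so the target fraction is f = 10000/17202 ≈ 0.581.
Interpolate at f ≈ 0.581 with slerp weights a = sin((1−f)δ)/sin δ ≈ 2.117, b = sin(fδ)/sin δ ≈ 2.340.
p = a·p₁ + b·p₂ ≈ (-0.581, -0.008, 0.814); φ = arcsin(p_z) ≈ 54.47°, λ = atan2(p_y, p_x) ≈ -179.21°.

≈ 54°N, 179°W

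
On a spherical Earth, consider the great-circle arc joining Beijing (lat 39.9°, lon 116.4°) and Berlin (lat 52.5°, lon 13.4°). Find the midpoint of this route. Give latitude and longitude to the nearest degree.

≈ lat 59°, lon 73°

Write both endpoints as unit vectors p₁, p₂ with components (cos φ cos λ, cos φ sin λ, sin φ).
The central angle between the endpoints is δ = arccos(p₁·p₂) ≈ 1.155 rad (66.2°).
Interpolate at f = 1/2 with slerp weights a = sin((1−f)δ)/sin δ ≈ 0.597, b = sin(fδ)/sin δ ≈ 0.597.
p = a·p₁ + b·p₂ ≈ (0.150, 0.494, 0.856); φ = arcsin(p_z) ≈ 58.90°, λ = atan2(p_y, p_x) ≈ 73.14°.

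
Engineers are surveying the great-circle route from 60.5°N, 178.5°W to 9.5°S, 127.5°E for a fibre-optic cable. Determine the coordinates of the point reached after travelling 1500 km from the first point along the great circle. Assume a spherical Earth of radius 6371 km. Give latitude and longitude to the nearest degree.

Convert each endpoint to a unit vector on the sphere (x = cos φ cos λ, y = cos φ sin λ, z = sin φ).
The central angle between the endpoints is δ = arccos(p₁·p₂) ≈ 1.428 rad (81.8°). The total great-circle distance is δ·R ≈ 1.428 × 6371 ≈ 9101 km, so the target fraction is f = 1500/9101 ≈ 0.165.
Interpolate at f ≈ 0.165 with slerp weights a = sin((1−f)δ)/sin δ ≈ 0.939, b = sin(fδ)/sin δ ≈ 0.236.
p = a·p₁ + b·p₂ ≈ (-0.604, 0.172, 0.778); φ = arcsin(p_z) ≈ 51.11°, λ = atan2(p_y, p_x) ≈ 164.07°.

≈ 51°N, 164°E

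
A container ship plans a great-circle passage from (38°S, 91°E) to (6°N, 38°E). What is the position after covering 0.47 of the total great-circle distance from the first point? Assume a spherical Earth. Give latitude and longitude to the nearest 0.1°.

Convert each endpoint to a unit vector on the sphere (x = cos φ cos λ, y = cos φ sin λ, z = sin φ).
The central angle between the endpoints is δ = arccos(p₁·p₂) ≈ 1.151 rad (66.0°).
Interpolate at f = 0.47 with slerp weights a = sin((1−f)δ)/sin δ ≈ 0.627, b = sin(fδ)/sin δ ≈ 0.564.
p = a·p₁ + b·p₂ ≈ (0.433, 0.840, -0.327); φ = arcsin(p_z) ≈ -19.11°, λ = atan2(p_y, p_x) ≈ 62.70°.

≈ (19.1°S, 62.7°E)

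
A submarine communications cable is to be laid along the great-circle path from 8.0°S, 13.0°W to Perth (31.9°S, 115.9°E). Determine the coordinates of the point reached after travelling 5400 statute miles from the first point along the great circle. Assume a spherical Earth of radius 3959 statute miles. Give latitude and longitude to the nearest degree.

The haversine formula gives a central angle δ ≈ 2.042 rad (117.0°) between the endpoints. The total great-circle distance is δ·R ≈ 2.042 × 3959 ≈ 8086 mi, so the target fraction is f = 5400/8086 ≈ 0.668.
Interpolate at f ≈ 0.668 with slerp weights a = sin((1−f)δ)/sin δ ≈ 0.705, b = sin(fδ)/sin δ ≈ 1.099.
p = a·p₁ + b·p₂ ≈ (0.272, 0.682, -0.679); φ = arcsin(p_z) ≈ -42.74°, λ = atan2(p_y, p_x) ≈ 68.23°.

≈ 43°S, 68°E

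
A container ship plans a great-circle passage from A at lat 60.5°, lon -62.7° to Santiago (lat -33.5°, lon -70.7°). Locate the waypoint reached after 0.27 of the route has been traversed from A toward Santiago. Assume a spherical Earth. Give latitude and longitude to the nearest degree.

Convert each endpoint to a unit vector on the sphere (x = cos φ cos λ, y = cos φ sin λ, z = sin φ).
The central angle between the endpoints is δ = arccos(p₁·p₂) ≈ 1.645 rad (94.2°).
Interpolate at f = 0.27 with slerp weights a = sin((1−f)δ)/sin δ ≈ 0.935, b = sin(fδ)/sin δ ≈ 0.431.
p = a·p₁ + b·p₂ ≈ (0.330, -0.748, 0.576); φ = arcsin(p_z) ≈ 35.16°, λ = atan2(p_y, p_x) ≈ -66.21°.

≈ lat 35°, lon -66°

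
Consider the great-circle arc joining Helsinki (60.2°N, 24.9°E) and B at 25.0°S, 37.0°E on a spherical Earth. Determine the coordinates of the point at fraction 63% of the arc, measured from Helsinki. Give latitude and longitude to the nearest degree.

≈ 7°N, 34°E

From cos δ = sin φ₁ sin φ₂ + cos φ₁ cos φ₂ cos Δλ, the central angle is δ ≈ 1.497 rad (85.8°).
Interpolate at f = 0.63 with slerp weights a = sin((1−f)δ)/sin δ ≈ 0.527, b = sin(fδ)/sin δ ≈ 0.812.
p = a·p₁ + b·p₂ ≈ (0.825, 0.553, 0.115); φ = arcsin(p_z) ≈ 6.59°, λ = atan2(p_y, p_x) ≈ 33.83°.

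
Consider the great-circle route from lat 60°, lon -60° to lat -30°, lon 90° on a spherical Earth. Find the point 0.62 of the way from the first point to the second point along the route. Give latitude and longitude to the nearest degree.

≈ lat 21°, lon 68°

Convert each endpoint to a unit vector on the sphere (x = cos φ cos λ, y = cos φ sin λ, z = sin φ).
The central angle between the endpoints is δ = arccos(p₁·p₂) ≈ 2.512 rad (143.9°).
Interpolate at f = 0.62 with slerp weights a = sin((1−f)δ)/sin δ ≈ 1.385, b = sin(fδ)/sin δ ≈ 1.697.
p = a·p₁ + b·p₂ ≈ (0.346, 0.870, 0.351); φ = arcsin(p_z) ≈ 20.54°, λ = atan2(p_y, p_x) ≈ 68.30°.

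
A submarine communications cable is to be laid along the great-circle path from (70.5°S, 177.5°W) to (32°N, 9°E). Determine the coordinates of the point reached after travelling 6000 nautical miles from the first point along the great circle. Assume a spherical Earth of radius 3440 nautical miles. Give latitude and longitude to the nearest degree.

≈ (9°S, 11°E)

The haversine formula gives a central angle δ ≈ 2.467 rad (141.3°) between the endpoints. The total great-circle distance is δ·R ≈ 2.467 × 3440 ≈ 8486 nmi, so the target fraction is f = 6000/8486 ≈ 0.707.
Interpolate at f ≈ 0.707 with slerp weights a = sin((1−f)δ)/sin δ ≈ 1.058, b = sin(fδ)/sin δ ≈ 1.577.
p = a·p₁ + b·p₂ ≈ (0.968, 0.194, -0.162); φ = arcsin(p_z) ≈ -9.34°, λ = atan2(p_y, p_x) ≈ 11.32°.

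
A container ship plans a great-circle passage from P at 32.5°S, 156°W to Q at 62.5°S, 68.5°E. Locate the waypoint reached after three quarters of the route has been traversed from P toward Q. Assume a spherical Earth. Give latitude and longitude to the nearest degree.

≈ 74°S, 114°E

Write both endpoints as unit vectors p₁, p₂ with components (cos φ cos λ, cos φ sin λ, sin φ).
The central angle between the endpoints is δ = arccos(p₁·p₂) ≈ 1.371 rad (78.5°).
Interpolate at f = 3/4 with slerp weights a = sin((1−f)δ)/sin δ ≈ 0.343, b = sin(fδ)/sin δ ≈ 0.874.
p = a·p₁ + b·p₂ ≈ (-0.116, 0.258, -0.959); φ = arcsin(p_z) ≈ -73.57°, λ = atan2(p_y, p_x) ≈ 114.28°.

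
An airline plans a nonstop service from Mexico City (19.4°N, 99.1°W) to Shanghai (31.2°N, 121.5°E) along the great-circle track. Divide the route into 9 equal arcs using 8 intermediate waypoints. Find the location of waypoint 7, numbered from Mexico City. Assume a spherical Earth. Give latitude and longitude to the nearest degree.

Convert each endpoint to a unit vector on the sphere (x = cos φ cos λ, y = cos φ sin λ, z = sin φ).
The central angle between the endpoints is δ = arccos(p₁·p₂) ≈ 2.027 rad (116.1°).
Interpolate at f = 7/9 with slerp weights a = sin((1−f)δ)/sin δ ≈ 0.485, b = sin(fδ)/sin δ ≈ 1.114.
p = a·p₁ + b·p₂ ≈ (-0.570, 0.361, 0.738); φ = arcsin(p_z) ≈ 47.57°, λ = atan2(p_y, p_x) ≈ 147.68°.

≈ (48°N, 148°E)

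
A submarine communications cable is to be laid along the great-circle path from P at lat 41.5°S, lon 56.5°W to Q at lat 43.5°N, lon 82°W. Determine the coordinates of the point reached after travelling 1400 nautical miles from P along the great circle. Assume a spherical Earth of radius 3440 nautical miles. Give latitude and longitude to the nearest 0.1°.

The haversine formula gives a central angle δ ≈ 1.537 rad (88.0°) between the endpoints. The total great-circle distance is δ·R ≈ 1.537 × 3440 ≈ 5286 nmi, so the target fraction is f = 1400/5286 ≈ 0.265.
Interpolate at f ≈ 0.265 with slerp weights a = sin((1−f)δ)/sin δ ≈ 0.905, b = sin(fδ)/sin δ ≈ 0.396.
p = a·p₁ + b·p₂ ≈ (0.414, -0.850, -0.327); φ = arcsin(p_z) ≈ -19.08°, λ = atan2(p_y, p_x) ≈ -64.02°.

≈ lat 19.1°S, lon 64.0°W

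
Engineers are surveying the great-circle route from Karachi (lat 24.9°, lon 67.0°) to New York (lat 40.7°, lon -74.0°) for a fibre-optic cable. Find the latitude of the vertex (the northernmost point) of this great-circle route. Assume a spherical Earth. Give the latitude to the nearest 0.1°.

≈ 63.4°

The great circle lies in the plane with unit normal n̂ = (p₁ × p₂)/|p₁ × p₂|.
Here n̂_z ≈ -0.448; the vertex latitude is φ_max = arccos|n̂_z| ≈ 63.4°.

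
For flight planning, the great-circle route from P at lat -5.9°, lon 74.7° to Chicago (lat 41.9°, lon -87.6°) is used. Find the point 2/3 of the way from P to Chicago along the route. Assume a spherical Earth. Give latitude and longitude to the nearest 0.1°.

The haversine formula gives a central angle δ ≈ 2.456 rad (140.7°) between the endpoints.
Interpolate at f = 2/3 with slerp weights a = sin((1−f)δ)/sin δ ≈ 1.153, b = sin(fδ)/sin δ ≈ 1.576.
p = a·p₁ + b·p₂ ≈ (0.352, -0.065, 0.934); φ = arcsin(p_z) ≈ 69.03°, λ = atan2(p_y, p_x) ≈ -10.53°.

≈ lat 69.0°, lon -10.5°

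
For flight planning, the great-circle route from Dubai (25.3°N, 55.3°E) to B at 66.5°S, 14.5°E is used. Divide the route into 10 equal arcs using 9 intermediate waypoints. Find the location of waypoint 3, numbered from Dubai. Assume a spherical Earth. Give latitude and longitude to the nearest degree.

The haversine formula gives a central angle δ ≈ 1.690 rad (96.8°) between the endpoints.
Interpolate at f = 3/10 with slerp weights a = sin((1−f)δ)/sin δ ≈ 0.932, b = sin(fδ)/sin δ ≈ 0.489.
p = a·p₁ + b·p₂ ≈ (0.669, 0.742, -0.050); φ = arcsin(p_z) ≈ -2.87°, λ = atan2(p_y, p_x) ≈ 47.97°.

≈ 3°S, 48°E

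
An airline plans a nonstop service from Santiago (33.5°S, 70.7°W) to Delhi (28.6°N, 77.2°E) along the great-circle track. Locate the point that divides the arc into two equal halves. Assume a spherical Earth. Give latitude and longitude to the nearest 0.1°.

Convert each endpoint to a unit vector on the sphere (x = cos φ cos λ, y = cos φ sin λ, z = sin φ).
The central angle between the endpoints is δ = arccos(p₁·p₂) ≈ 2.656 rad (152.2°).
Interpolate at f = 1/2 with slerp weights a = sin((1−f)δ)/sin δ ≈ 2.080, b = sin(fδ)/sin δ ≈ 2.080.
p = a·p₁ + b·p₂ ≈ (0.978, 0.144, -0.152); φ = arcsin(p_z) ≈ -8.76°, λ = atan2(p_y, p_x) ≈ 8.37°.

≈ 8.8°S, 8.4°E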